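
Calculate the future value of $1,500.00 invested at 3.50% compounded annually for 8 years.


Compound interest formula: A = P(1 + r/n)^(nt)
A = $1,500.00 × (1 + 0.035/1)^(1 × 8)
Growth factor: (1 + 0.035/1)^8 = 1.316809
A = $1,500.00 × 1.316809
A = $1,975.21

A = P(1 + r/n)^(nt) = $1,975.21


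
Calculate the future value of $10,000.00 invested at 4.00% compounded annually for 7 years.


Compound interest formula: A = P(1 + r/n)^(nt)
A = $10,000.00 × (1 + 0.04/1)^(1 × 7)
Growth factor: (1 + 0.04/1)^7 = 1.315932
A = $10,000.00 × 1.315932
A = $13,159.32

A = P(1 + r/n)^(nt) = $13,159.32


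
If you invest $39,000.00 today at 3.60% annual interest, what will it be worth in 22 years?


Future value formula: FV = PV × (1 + r)^t
FV = $39,000.00 × (1 + 0.036)^22
FV = $39,000.00 × 2.1772817
FV = $84,913.99

FV = PV × (1 + r)^t = $84,913.99


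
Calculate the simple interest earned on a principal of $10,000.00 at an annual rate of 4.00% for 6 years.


Simple interest formula: I = P × r × t
I = $10,000.00 × 0.04 × 6
I = $2,400.00

I = P × r × t = $2,400.00


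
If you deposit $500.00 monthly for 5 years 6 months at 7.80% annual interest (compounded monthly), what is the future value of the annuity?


Future value of an ordinary annuity: FV = PMT × ((1 + r)^n − 1) / r
Monthly rate r = 0.078/12 = 0.0065, n = 66
FV = $500.00 × ((1 + 0.078/12)^66 − 1) / (0.078/12)
FV = $500.00 × 82.090857
FV = $41,045.43

FV = PMT × ((1+r)^n - 1)/r = $41,045.43


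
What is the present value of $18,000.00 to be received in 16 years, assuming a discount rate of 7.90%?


Present value formula: PV = FV / (1 + r)^t
PV = $18,000.00 / (1 + 0.079)^16
PV = $18,000.00 / 3.375539
PV = $5,332.48

PV = FV / (1 + r)^t = $5,332.48


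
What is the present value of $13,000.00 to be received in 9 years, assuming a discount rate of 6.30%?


Present value formula: PV = FV / (1 + r)^t
PV = $13,000.00 / (1 + 0.063)^9
PV = $13,000.00 / 1.733003
PV = $7,501.43

PV = FV / (1 + r)^t = $7,501.43


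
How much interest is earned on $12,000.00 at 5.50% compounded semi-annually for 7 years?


Compound interest earned = final amount − principal.
A = P(1 + r/n)^(nt) = $12,000.00 × (1 + 0.055/2)^(2 × 7) = $17,543.93
Interest = A − P = $17,543.93 − $12,000.00 = $5,543.93

Interest = A - P = $5,543.93


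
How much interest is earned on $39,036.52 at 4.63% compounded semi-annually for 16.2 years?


Compound interest earned = final amount − principal.
A = P(1 + r/n)^(nt) = $39,036.52 × (1 + 0.0463/2)^(2 × 16.2) = $81,941.65
Interest = A − P = $81,941.65 − $39,036.52 = $42,905.13

Interest = A - P = $42,905.13


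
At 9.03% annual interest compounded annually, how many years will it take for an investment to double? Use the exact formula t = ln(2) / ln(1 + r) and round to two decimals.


Doubling condition: (1 + r)^t = 2
Take ln of both sides: t × ln(1 + r) = ln(2)
t = ln(2) / ln(1 + r)
t = 0.693147 / 0.086453
t = 8.02

t = ln(2) / ln(1 + r) = 8.02 years


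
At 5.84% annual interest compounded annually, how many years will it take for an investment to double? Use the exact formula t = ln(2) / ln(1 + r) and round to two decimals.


Doubling condition: (1 + r)^t = 2
Take ln of both sides: t × ln(1 + r) = ln(2)
t = ln(2) / ln(1 + r)
t = 0.693147 / 0.056758
t = 12.21

t = ln(2) / ln(1 + r) = 12.21 years


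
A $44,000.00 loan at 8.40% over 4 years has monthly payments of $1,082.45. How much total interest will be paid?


Total paid over the life of the loan = PMT × n.
Total paid = $1,082.45 × 48 = $51,957.60
Total interest = total paid − principal = $51,957.60 − $44,000.00 = $7,957.60

Total interest = (PMT × n) - PV = $7,957.60


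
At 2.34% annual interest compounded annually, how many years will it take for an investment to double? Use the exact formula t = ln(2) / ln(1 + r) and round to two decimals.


Doubling condition: (1 + r)^t = 2
Take ln of both sides: t × ln(1 + r) = ln(2)
t = ln(2) / ln(1 + r)
t = 0.693147 / 0.023130
t = 29.97

t = ln(2) / ln(1 + r) = 29.97 years


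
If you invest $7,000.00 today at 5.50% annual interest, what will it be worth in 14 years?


Future value formula: FV = PV × (1 + r)^t
FV = $7,000.00 × (1 + 0.055)^14
FV = $7,000.00 × 2.116091
FV = $14,812.64

FV = PV × (1 + r)^t = $14,812.64


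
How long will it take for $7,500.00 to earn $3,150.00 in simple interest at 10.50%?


Rearrange the simple interest formula for t:
I = P × r × t  ⇒  t = I / (P × r)
t = $3,150.00 / ($7,500.00 × 0.105)
t = 4

t = I/(P×r) = 4 years


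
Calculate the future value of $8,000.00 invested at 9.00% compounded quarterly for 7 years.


Compound interest formula: A = P(1 + r/n)^(nt)
A = $8,000.00 × (1 + 0.09/4)^(4 × 7)
Growth factor: (1 + 0.09/4)^28 = 1.864545
A = $8,000.00 × 1.864545
A = $14,916.36

A = P(1 + r/n)^(nt) = $14,916.36


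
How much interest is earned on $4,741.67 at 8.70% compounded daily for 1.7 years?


Compound interest earned = final amount − principal.
A = P(1 + r/n)^(nt) = $4,741.67 × (1 + 0.087/365)^(365 × 1.7) = $5,497.38
Interest = A − P = $5,497.38 − $4,741.67 = $755.71

Interest = A - P = $755.71


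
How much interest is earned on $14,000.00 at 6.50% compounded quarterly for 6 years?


Compound interest earned = final amount − principal.
A = P(1 + r/n)^(nt) = $14,000.00 × (1 + 0.065/4)^(4 × 6) = $20,613.01
Interest = A − P = $20,613.01 − $14,000.00 = $6,613.01

Interest = A - P = $6,613.01


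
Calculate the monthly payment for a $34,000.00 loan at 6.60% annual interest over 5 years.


Loan payment formula: PMT = PV × r / (1 − (1 + r)^(−n))
Monthly rate r = 0.066/12 = 0.0055, n = 60 months
Denominator: 1 − (1 + 0.066/12)^(−60) = 0.280426
PMT = $34,000.00 × (0.066/12) / 0.280426
PMT = $666.84 per month

PMT = PV × r / (1-(1+r)^(-n)) = $666.84/month


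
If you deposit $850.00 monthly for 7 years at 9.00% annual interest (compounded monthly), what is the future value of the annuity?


Future value of an ordinary annuity: FV = PMT × ((1 + r)^n − 1) / r
Monthly rate r = 0.09/12 = 0.0075, n = 84
FV = $850.00 × ((1 + 0.09/12)^84 − 1) / (0.09/12)
FV = $850.00 × 116.426928
FV = $98,962.89

FV = PMT × ((1+r)^n - 1)/r = $98,962.89


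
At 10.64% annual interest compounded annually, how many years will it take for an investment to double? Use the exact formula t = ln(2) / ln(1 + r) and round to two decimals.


Doubling condition: (1 + r)^t = 2
Take ln of both sides: t × ln(1 + r) = ln(2)
t = ln(2) / ln(1 + r)
t = 0.693147 / 0.101112
t = 6.86

t = ln(2) / ln(1 + r) = 6.86 years


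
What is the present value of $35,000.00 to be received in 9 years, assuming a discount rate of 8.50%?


Present value formula: PV = FV / (1 + r)^t
PV = $35,000.00 / (1 + 0.085)^9
PV = $35,000.00 / 2.083856
PV = $16,795.79

PV = FV / (1 + r)^t = $16,795.79


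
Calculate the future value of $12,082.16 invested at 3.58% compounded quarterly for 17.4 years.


Compound interest formula: A = P(1 + r/n)^(nt)
A = $12,082.16 × (1 + 0.0358/4)^(4 × 17.4)
Growth factor: (1 + 0.0358/4)^69.6 = 1.859205
A = $12,082.16 × 1.859205
A = $22,463.21

A = P(1 + r/n)^(nt) = $22,463.21


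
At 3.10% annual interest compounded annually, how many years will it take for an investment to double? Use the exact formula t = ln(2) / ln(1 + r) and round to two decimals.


Doubling condition: (1 + r)^t = 2
Take ln of both sides: t × ln(1 + r) = ln(2)
t = ln(2) / ln(1 + r)
t = 0.693147 / 0.030529
t = 22.70

t = ln(2) / ln(1 + r) = 22.70 years


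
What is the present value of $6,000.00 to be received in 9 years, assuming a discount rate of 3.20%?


Present value formula: PV = FV / (1 + r)^t
PV = $6,000.00 / (1 + 0.032)^9
PV = $6,000.00 / 1.327753
PV = $4,518.91

PV = FV / (1 + r)^t = $4,518.91


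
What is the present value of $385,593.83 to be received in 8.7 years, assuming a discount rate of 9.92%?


Present value formula: PV = FV / (1 + r)^t
PV = $385,593.83 / (1 + 0.0992)^8.7
PV = $385,593.83 / 2.27702323
PV = $169,341.19

PV = FV / (1 + r)^t = $169,341.19


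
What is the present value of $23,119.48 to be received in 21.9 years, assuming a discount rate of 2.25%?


Present value formula: PV = FV / (1 + r)^t
PV = $23,119.48 / (1 + 0.0225)^21.9
PV = $23,119.48 / 1.627896
PV = $14,202.06

PV = FV / (1 + r)^t = $14,202.06


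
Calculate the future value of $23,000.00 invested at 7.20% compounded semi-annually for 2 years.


Compound interest formula: A = P(1 + r/n)^(nt)
A = $23,000.00 × (1 + 0.072/2)^(2 × 2)
Growth factor: (1 + 0.072/2)^4 = 1.1519643
A = $23,000.00 × 1.1519643
A = $26,495.18

A = P(1 + r/n)^(nt) = $26,495.18


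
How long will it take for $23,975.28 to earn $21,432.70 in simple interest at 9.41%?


Rearrange the simple interest formula for t:
I = P × r × t  ⇒  t = I / (P × r)
t = $21,432.70 / ($23,975.28 × 0.0941)
t = 9.5

t = I/(P×r) = 9.5 years


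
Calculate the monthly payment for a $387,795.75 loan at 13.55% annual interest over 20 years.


Loan payment formula: PMT = PV × r / (1 − (1 + r)^(−n))
Monthly rate r = 0.1355/12 ≈ 0.01129167, n = 240 months
Denominator: 1 − (1 + 0.1355/12)^(−240) = 0.932445
PMT = $387,795.75 × (0.1355/12) / 0.932445
PMT = $4,696.11 per month

PMT = PV × r / (1-(1+r)^(-n)) = $4,696.11/month


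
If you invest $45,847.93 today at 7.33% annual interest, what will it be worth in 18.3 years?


Future value formula: FV = PV × (1 + r)^t
FV = $45,847.93 × (1 + 0.0733)^18.3
FV = $45,847.93 × 3.6491916
FV = $167,307.88

FV = PV × (1 + r)^t = $167,307.88


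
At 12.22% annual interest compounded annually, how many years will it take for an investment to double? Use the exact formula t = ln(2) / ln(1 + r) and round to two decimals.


Doubling condition: (1 + r)^t = 2
Take ln of both sides: t × ln(1 + r) = ln(2)
t = ln(2) / ln(1 + r)
t = 0.693147 / 0.115291
t = 6.01

t = ln(2) / ln(1 + r) = 6.01 years


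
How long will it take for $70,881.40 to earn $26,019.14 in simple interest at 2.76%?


Rearrange the simple interest formula for t:
I = P × r × t  ⇒  t = I / (P × r)
t = $26,019.14 / ($70,881.40 × 0.0276)
t = 13.3

t = I/(P×r) = 13.3 years


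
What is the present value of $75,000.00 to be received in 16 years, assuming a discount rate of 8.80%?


Present value formula: PV = FV / (1 + r)^t
PV = $75,000.00 / (1 + 0.088)^16
PV = $75,000.00 / 3.855337
PV = $19,453.55

PV = FV / (1 + r)^t = $19,453.55


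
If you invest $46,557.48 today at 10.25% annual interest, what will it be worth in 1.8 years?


Future value formula: FV = PV × (1 + r)^t
FV = $46,557.48 × (1 + 0.1025)^1.8
FV = $46,557.48 × 1.1920143
FV = $55,497.18

FV = PV × (1 + r)^t = $55,497.18


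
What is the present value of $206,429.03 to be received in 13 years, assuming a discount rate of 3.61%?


Present value formula: PV = FV / (1 + r)^t
PV = $206,429.03 / (1 + 0.0361)^13
PV = $206,429.03 / 1.5857027
PV = $130,181.42

PV = FV / (1 + r)^t = $130,181.42


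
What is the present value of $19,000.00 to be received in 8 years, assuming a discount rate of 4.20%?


Present value formula: PV = FV / (1 + r)^t
PV = $19,000.00 / (1 + 0.042)^8
PV = $19,000.00 / 1.3897662
PV = $13,671.36

PV = FV / (1 + r)^t = $13,671.36


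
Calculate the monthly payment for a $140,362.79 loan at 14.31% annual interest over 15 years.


Loan payment formula: PMT = PV × r / (1 − (1 + r)^(−n))
Monthly rate r = 0.1431/12 = 0.011925, n = 180 months
Denominator: 1 − (1 + 0.1431/12)^(−180) = 0.881614
PMT = $140,362.79 × (0.1431/12) / 0.881614
PMT = $1,898.59 per month

PMT = PV × r / (1-(1+r)^(-n)) = $1,898.59/month


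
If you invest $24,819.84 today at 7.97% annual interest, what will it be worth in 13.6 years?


Future value formula: FV = PV × (1 + r)^t
FV = $24,819.84 × (1 + 0.0797)^13.6
FV = $24,819.84 × 2.83741055
FV = $70,424.08

FV = PV × (1 + r)^t = $70,424.08


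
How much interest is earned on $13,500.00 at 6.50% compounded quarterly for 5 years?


Compound interest earned = final amount − principal.
A = P(1 + r/n)^(nt) = $13,500.00 × (1 + 0.065/4)^(4 × 5) = $18,635.67
Interest = A − P = $18,635.67 − $13,500.00 = $5,135.67

Interest = A - P = $5,135.67


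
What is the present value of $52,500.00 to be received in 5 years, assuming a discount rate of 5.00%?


Present value formula: PV = FV / (1 + r)^t
PV = $52,500.00 / (1 + 0.05)^5
PV = $52,500.00 / 1.2762816
PV = $41,135.12

PV = FV / (1 + r)^t = $41,135.12


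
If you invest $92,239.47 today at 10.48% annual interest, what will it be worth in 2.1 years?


Future value formula: FV = PV × (1 + r)^t
FV = $92,239.47 × (1 + 0.1048)^2.1
FV = $92,239.47 × 1.2328087
FV = $113,713.62

FV = PV × (1 + r)^t = $113,713.62


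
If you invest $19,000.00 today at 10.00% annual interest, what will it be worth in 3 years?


Future value formula: FV = PV × (1 + r)^t
FV = $19,000.00 × (1 + 0.1)^3
FV = $19,000.00 × 1.331000
FV = $25,289.00

FV = PV × (1 + r)^t = $25,289.00


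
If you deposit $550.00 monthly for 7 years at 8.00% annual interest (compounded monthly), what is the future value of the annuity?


Future value of an ordinary annuity: FV = PMT × ((1 + r)^n − 1) / r
Monthly rate r = 0.08/12 ≈ 0.00666667, n = 84
FV = $550.00 × ((1 + 0.08/12)^84 − 1) / (0.08/12)
FV = $550.00 × 112.113308
FV = $61,662.32

FV = PMT × ((1+r)^n - 1)/r = $61,662.32


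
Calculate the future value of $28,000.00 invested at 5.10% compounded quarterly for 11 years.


Compound interest formula: A = P(1 + r/n)^(nt)
A = $28,000.00 × (1 + 0.051/4)^(4 × 11)
Growth factor: (1 + 0.051/4)^44 = 1.7462205
A = $28,000.00 × 1.7462205
A = $48,894.17

A = P(1 + r/n)^(nt) = $48,894.17


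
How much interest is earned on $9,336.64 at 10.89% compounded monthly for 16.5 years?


Compound interest earned = final amount − principal.
A = P(1 + r/n)^(nt) = $9,336.64 × (1 + 0.1089/12)^(12 × 16.5) = $55,851.27
Interest = A − P = $55,851.27 − $9,336.64 = $46,514.63

Interest = A - P = $46,514.63


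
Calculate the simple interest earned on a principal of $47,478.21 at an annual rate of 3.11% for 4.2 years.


Simple interest formula: I = P × r × t
I = $47,478.21 × 0.0311 × 4.2
I = $6,201.60

I = P × r × t = $6,201.60


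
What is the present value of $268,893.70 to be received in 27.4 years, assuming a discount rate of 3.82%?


Present value formula: PV = FV / (1 + r)^t
PV = $268,893.70 / (1 + 0.0382)^27.4
PV = $268,893.70 / 2.7931874
PV = $96,267.69

PV = FV / (1 + r)^t = $96,267.69


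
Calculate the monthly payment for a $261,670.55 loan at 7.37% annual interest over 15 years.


Loan payment formula: PMT = PV × r / (1 − (1 + r)^(−n))
Monthly rate r = 0.0737/12 ≈ 0.00614167, n = 180 months
Denominator: 1 − (1 + 0.0737/12)^(−180) = 0.667834
PMT = $261,670.55 × (0.0737/12) / 0.667834
PMT = $2,406.43 per month

PMT = PV × r / (1-(1+r)^(-n)) = $2,406.43/month


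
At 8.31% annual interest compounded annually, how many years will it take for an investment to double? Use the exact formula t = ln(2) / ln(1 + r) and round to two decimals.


Doubling condition: (1 + r)^t = 2
Take ln of both sides: t × ln(1 + r) = ln(2)
t = ln(2) / ln(1 + r)
t = 0.693147 / 0.079827
t = 8.68

t = ln(2) / ln(1 + r) = 8.68 years


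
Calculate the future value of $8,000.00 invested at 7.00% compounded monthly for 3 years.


Compound interest formula: A = P(1 + r/n)^(nt)
A = $8,000.00 × (1 + 0.07/12)^(12 × 3)
Growth factor: (1 + 0.07/12)^36 = 1.2329256
A = $8,000.00 × 1.2329256
A = $9,863.40

A = P(1 + r/n)^(nt) = $9,863.40


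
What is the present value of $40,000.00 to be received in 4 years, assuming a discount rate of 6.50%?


Present value formula: PV = FV / (1 + r)^t
PV = $40,000.00 / (1 + 0.065)^4
PV = $40,000.00 / 1.2864664
PV = $31,092.92

PV = FV / (1 + r)^t = $31,092.92


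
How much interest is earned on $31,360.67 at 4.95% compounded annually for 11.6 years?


Compound interest earned = final amount − principal.
A = P(1 + r/n)^(nt) = $31,360.67 × (1 + 0.0495/1)^(1 × 11.6) = $54,926.47
Interest = A − P = $54,926.47 − $31,360.67 = $23,565.80

Interest = A - P = $23,565.80


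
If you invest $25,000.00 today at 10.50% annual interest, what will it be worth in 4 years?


Future value formula: FV = PV × (1 + r)^t
FV = $25,000.00 × (1 + 0.105)^4
FV = $25,000.00 × 1.490902
FV = $37,272.55

FV = PV × (1 + r)^t = $37,272.55


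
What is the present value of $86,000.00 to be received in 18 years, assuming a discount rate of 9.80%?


Present value formula: PV = FV / (1 + r)^t
PV = $86,000.00 / (1 + 0.098)^18
PV = $86,000.00 / 5.380741
PV = $15,982.93

PV = FV / (1 + r)^t = $15,982.93


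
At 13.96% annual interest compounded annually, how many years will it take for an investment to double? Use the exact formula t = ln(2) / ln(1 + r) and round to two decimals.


Doubling condition: (1 + r)^t = 2
Take ln of both sides: t × ln(1 + r) = ln(2)
t = ln(2) / ln(1 + r)
t = 0.693147 / 0.130677
t = 5.30

t = ln(2) / ln(1 + r) = 5.30 years


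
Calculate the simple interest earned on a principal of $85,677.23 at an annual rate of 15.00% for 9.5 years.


Simple interest formula: I = P × r × t
I = $85,677.23 × 0.15 × 9.5
I = $122,090.05

I = P × r × t = $122,090.05


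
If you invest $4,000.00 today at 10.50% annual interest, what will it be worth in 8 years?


Future value formula: FV = PV × (1 + r)^t
FV = $4,000.00 × (1 + 0.105)^8
FV = $4,000.00 × 2.222789
FV = $8,891.16

FV = PV × (1 + r)^t = $8,891.16


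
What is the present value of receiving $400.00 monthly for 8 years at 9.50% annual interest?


Present value of an ordinary annuity: PV = PMT × (1 − (1 + r)^(−n)) / r
Monthly rate r = 0.095/12 ≈ 0.00791667, n = 96
PV = $400.00 × (1 − (1 + 0.095/12)^(−96)) / (0.095/12)
PV = $400.00 × 67.065090
PV = $26,826.04

PV = PMT × (1-(1+r)^(-n))/r = $26,826.04


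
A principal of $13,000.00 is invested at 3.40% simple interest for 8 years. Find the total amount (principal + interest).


Total amount formula: A = P(1 + rt) = P + P·r·t
Interest: I = P × r × t = $13,000.00 × 0.034 × 8 = $3,536.00
A = P + I = $13,000.00 + $3,536.00 = $16,536.00

A = P + I = P(1 + rt) = $16,536.00


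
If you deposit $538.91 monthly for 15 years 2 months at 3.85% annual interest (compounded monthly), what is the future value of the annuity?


Future value of an ordinary annuity: FV = PMT × ((1 + r)^n − 1) / r
Monthly rate r = 0.0385/12 ≈ 0.00320833, n = 182
FV = $538.91 × ((1 + 0.0385/12)^182 − 1) / (0.0385/12)
FV = $538.91 × 246.661491
FV = $132,928.34

FV = PMT × ((1+r)^n - 1)/r = $132,928.34


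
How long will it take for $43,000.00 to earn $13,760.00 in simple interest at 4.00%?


Rearrange the simple interest formula for t:
I = P × r × t  ⇒  t = I / (P × r)
t = $13,760.00 / ($43,000.00 × 0.04)
t = 8

t = I/(P×r) = 8 years


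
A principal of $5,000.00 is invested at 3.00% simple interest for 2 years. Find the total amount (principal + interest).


Total amount formula: A = P(1 + rt) = P + P·r·t
Interest: I = P × r × t = $5,000.00 × 0.03 × 2 = $300.00
A = P + I = $5,000.00 + $300.00 = $5,300.00

A = P + I = P(1 + rt) = $5,300.00


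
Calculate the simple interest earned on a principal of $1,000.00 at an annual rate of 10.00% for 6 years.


Simple interest formula: I = P × r × t
I = $1,000.00 × 0.1 × 6
I = $600.00

I = P × r × t = $600.00


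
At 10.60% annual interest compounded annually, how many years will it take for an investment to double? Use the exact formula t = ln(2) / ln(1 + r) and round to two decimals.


Doubling condition: (1 + r)^t = 2
Take ln of both sides: t × ln(1 + r) = ln(2)
t = ln(2) / ln(1 + r)
t = 0.693147 / 0.100750
t = 6.88

t = ln(2) / ln(1 + r) = 6.88 years


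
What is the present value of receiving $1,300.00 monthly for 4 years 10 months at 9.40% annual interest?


Present value of an ordinary annuity: PV = PMT × (1 − (1 + r)^(−n)) / r
Monthly rate r = 0.094/12 ≈ 0.00783333, n = 58
PV = $1,300.00 × (1 − (1 + 0.094/12)^(−58)) / (0.094/12)
PV = $1,300.00 × 46.468603
PV = $60,409.18

PV = PMT × (1-(1+r)^(-n))/r = $60,409.18


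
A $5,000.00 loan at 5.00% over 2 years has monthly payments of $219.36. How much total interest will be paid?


Total paid over the life of the loan = PMT × n.
Total paid = $219.36 × 24 = $5,264.64
Total interest = total paid − principal = $5,264.64 − $5,000.00 = $264.64

Total interest = (PMT × n) - PV = $264.64


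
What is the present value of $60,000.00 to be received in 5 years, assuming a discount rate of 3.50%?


Present value formula: PV = FV / (1 + r)^t
PV = $60,000.00 / (1 + 0.035)^5
PV = $60,000.00 / 1.1876863
PV = $50,518.39

PV = FV / (1 + r)^t = $50,518.39


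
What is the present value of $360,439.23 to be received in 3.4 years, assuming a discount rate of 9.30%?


Present value formula: PV = FV / (1 + r)^t
PV = $360,439.23 / (1 + 0.093)^3.4
PV = $360,439.23 / 1.3530335
PV = $266,393.43

PV = FV / (1 + r)^t = $266,393.43


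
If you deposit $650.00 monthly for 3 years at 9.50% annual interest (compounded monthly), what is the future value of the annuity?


Future value of an ordinary annuity: FV = PMT × ((1 + r)^n − 1) / r
Monthly rate r = 0.095/12 ≈ 0.00791667, n = 36
FV = $650.00 × ((1 + 0.095/12)^36 − 1) / (0.095/12)
FV = $650.00 × 41.465760
FV = $26,952.74

FV = PMT × ((1+r)^n - 1)/r = $26,952.74


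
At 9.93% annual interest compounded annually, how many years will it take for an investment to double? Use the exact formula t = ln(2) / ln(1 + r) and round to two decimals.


Doubling condition: (1 + r)^t = 2
Take ln of both sides: t × ln(1 + r) = ln(2)
t = ln(2) / ln(1 + r)
t = 0.693147 / 0.094674
t = 7.32

t = ln(2) / ln(1 + r) = 7.32 years


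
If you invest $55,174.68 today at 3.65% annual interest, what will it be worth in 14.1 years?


Future value formula: FV = PV × (1 + r)^t
FV = $55,174.68 × (1 + 0.0365)^14.1
FV = $55,174.68 × 1.6577812
FV = $91,467.55

FV = PV × (1 + r)^t = $91,467.55


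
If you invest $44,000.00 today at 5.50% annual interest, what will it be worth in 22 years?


Future value formula: FV = PV × (1 + r)^t
FV = $44,000.00 × (1 + 0.055)^22
FV = $44,000.00 × 3.247537
FV = $142,891.63

FV = PV × (1 + r)^t = $142,891.63


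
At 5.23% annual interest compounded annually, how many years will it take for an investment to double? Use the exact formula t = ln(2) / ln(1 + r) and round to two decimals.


Doubling condition: (1 + r)^t = 2
Take ln of both sides: t × ln(1 + r) = ln(2)
t = ln(2) / ln(1 + r)
t = 0.693147 / 0.050978
t = 13.60

t = ln(2) / ln(1 + r) = 13.60 years


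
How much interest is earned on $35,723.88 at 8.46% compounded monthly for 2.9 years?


Compound interest earned = final amount − principal.
A = P(1 + r/n)^(nt) = $35,723.88 × (1 + 0.0846/12)^(12 × 2.9) = $45,617.83
Interest = A − P = $45,617.83 − $35,723.88 = $9,893.95

Interest = A - P = $9,893.95


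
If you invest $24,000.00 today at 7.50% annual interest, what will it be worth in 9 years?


Future value formula: FV = PV × (1 + r)^t
FV = $24,000.00 × (1 + 0.075)^9
FV = $24,000.00 × 1.9172387
FV = $46,013.73

FV = PV × (1 + r)^t = $46,013.73


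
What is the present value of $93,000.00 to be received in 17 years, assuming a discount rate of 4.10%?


Present value formula: PV = FV / (1 + r)^t
PV = $93,000.00 / (1 + 0.041)^17
PV = $93,000.00 / 1.9799873
PV = $46,970.00

PV = FV / (1 + r)^t = $46,970.00


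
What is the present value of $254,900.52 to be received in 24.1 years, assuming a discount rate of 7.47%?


Present value formula: PV = FV / (1 + r)^t
PV = $254,900.52 / (1 + 0.0747)^24.1
PV = $254,900.52 / 5.675743
PV = $44,910.51

PV = FV / (1 + r)^t = $44,910.51


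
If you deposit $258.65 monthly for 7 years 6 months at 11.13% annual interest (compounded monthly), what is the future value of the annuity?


Future value of an ordinary annuity: FV = PMT × ((1 + r)^n − 1) / r
Monthly rate r = 0.1113/12 = 0.009275, n = 90
FV = $258.65 × ((1 + 0.1113/12)^90 − 1) / (0.1113/12)
FV = $258.65 × 139.664654
FV = $36,124.26

FV = PMT × ((1+r)^n - 1)/r = $36,124.26


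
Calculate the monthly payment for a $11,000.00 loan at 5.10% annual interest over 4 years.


Loan payment formula: PMT = PV × r / (1 − (1 + r)^(−n))
Monthly rate r = 0.051/12 = 0.00425, n = 48 months
Denominator: 1 − (1 + 0.051/12)^(−48) = 0.184185
PMT = $11,000.00 × (0.051/12) / 0.184185
PMT = $253.82 per month

PMT = PV × r / (1-(1+r)^(-n)) = $253.82/month


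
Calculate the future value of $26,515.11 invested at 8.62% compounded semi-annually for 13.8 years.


Compound interest formula: A = P(1 + r/n)^(nt)
A = $26,515.11 × (1 + 0.0862/2)^(2 × 13.8)
Growth factor: (1 + 0.0862/2)^27.6 = 3.2047643
A = $26,515.11 × 3.2047643
A = $84,974.68

A = P(1 + r/n)^(nt) = $84,974.68


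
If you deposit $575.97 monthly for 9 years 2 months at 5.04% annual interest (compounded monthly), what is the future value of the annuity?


Future value of an ordinary annuity: FV = PMT × ((1 + r)^n − 1) / r
Monthly rate r = 0.0504/12 = 0.0042, n = 110
FV = $575.97 × ((1 + 0.0504/12)^110 − 1) / (0.0504/12)
FV = $575.97 × 139.454857
FV = $80,321.81

FV = PMT × ((1+r)^n - 1)/r = $80,321.81


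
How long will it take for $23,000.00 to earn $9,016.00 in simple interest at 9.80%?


Rearrange the simple interest formula for t:
I = P × r × t  ⇒  t = I / (P × r)
t = $9,016.00 / ($23,000.00 × 0.098)
t = 4

t = I/(P×r) = 4 years


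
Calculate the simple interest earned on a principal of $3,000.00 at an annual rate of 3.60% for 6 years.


Simple interest formula: I = P × r × t
I = $3,000.00 × 0.036 × 6
I = $648.00

I = P × r × t = $648.00


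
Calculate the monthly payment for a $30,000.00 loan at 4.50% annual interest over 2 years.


Loan payment formula: PMT = PV × r / (1 − (1 + r)^(−n))
Monthly rate r = 0.045/12 = 0.00375, n = 24 months
Denominator: 1 − (1 + 0.045/12)^(−24) = 0.085915
PMT = $30,000.00 × (0.045/12) / 0.085915
PMT = $1,309.43 per month

PMT = PV × r / (1-(1+r)^(-n)) = $1,309.43/month


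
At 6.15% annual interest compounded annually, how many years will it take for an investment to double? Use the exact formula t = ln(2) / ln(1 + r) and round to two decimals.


Doubling condition: (1 + r)^t = 2
Take ln of both sides: t × ln(1 + r) = ln(2)
t = ln(2) / ln(1 + r)
t = 0.693147 / 0.059683
t = 11.61

t = ln(2) / ln(1 + r) = 11.61 years


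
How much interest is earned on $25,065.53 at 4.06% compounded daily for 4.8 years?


Compound interest earned = final amount − principal.
A = P(1 + r/n)^(nt) = $25,065.53 × (1 + 0.0406/365)^(365 × 4.8) = $30,458.43
Interest = A − P = $30,458.43 − $25,065.53 = $5,392.90

Interest = A - P = $5,392.90


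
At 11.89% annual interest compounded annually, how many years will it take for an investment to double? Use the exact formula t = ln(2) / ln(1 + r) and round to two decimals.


Doubling condition: (1 + r)^t = 2
Take ln of both sides: t × ln(1 + r) = ln(2)
t = ln(2) / ln(1 + r)
t = 0.693147 / 0.112346
t = 6.17

t = ln(2) / ln(1 + r) = 6.17 years


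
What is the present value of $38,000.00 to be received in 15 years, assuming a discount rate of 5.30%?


Present value formula: PV = FV / (1 + r)^t
PV = $38,000.00 / (1 + 0.053)^15
PV = $38,000.00 / 2.169829
PV = $17,512.90

PV = FV / (1 + r)^t = $17,512.90


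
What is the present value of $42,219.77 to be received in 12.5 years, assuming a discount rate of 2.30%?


Present value formula: PV = FV / (1 + r)^t
PV = $42,219.77 / (1 + 0.023)^12.5
PV = $42,219.77 / 1.3287566
PV = $31,773.89

PV = FV / (1 + r)^t = $31,773.89


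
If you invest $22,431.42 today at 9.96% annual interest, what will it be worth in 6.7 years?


Future value formula: FV = PV × (1 + r)^t
FV = $22,431.42 × (1 + 0.0996)^6.7
FV = $22,431.42 × 1.8891772
FV = $42,376.93

FV = PV × (1 + r)^t = $42,376.93


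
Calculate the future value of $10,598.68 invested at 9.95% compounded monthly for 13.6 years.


Compound interest formula: A = P(1 + r/n)^(nt)
A = $10,598.68 × (1 + 0.0995/12)^(12 × 13.6)
Growth factor: (1 + 0.0995/12)^163.2 = 3.848258
A = $10,598.68 × 3.848258
A = $40,786.46

A = P(1 + r/n)^(nt) = $40,786.46


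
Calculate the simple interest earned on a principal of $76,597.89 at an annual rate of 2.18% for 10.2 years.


Simple interest formula: I = P × r × t
I = $76,597.89 × 0.0218 × 10.2
I = $17,032.31

I = P × r × t = $17,032.31


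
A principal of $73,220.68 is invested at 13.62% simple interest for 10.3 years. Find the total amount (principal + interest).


Total amount formula: A = P(1 + rt) = P + P·r·t
Interest: I = P × r × t = $73,220.68 × 0.1362 × 10.3 = $102,718.36
A = P + I = $73,220.68 + $102,718.36 = $175,939.04

A = P + I = P(1 + rt) = $175,939.04


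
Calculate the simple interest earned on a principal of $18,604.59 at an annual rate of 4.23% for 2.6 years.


Simple interest formula: I = P × r × t
I = $18,604.59 × 0.0423 × 2.6
I = $2,046.13

I = P × r × t = $2,046.13


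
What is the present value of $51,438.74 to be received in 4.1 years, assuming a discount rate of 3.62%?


Present value formula: PV = FV / (1 + r)^t
PV = $51,438.74 / (1 + 0.0362)^4.1
PV = $51,438.74 / 1.156961
PV = $44,460.22

PV = FV / (1 + r)^t = $44,460.22


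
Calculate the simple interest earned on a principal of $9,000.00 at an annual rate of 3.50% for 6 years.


Simple interest formula: I = P × r × t
I = $9,000.00 × 0.035 × 6
I = $1,890.00

I = P × r × t = $1,890.00


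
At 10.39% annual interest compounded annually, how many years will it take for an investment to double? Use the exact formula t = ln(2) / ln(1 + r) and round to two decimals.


Doubling condition: (1 + r)^t = 2
Take ln of both sides: t × ln(1 + r) = ln(2)
t = ln(2) / ln(1 + r)
t = 0.693147 / 0.098849
t = 7.01

t = ln(2) / ln(1 + r) = 7.01 years


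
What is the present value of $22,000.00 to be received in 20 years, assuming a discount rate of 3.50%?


Present value formula: PV = FV / (1 + r)^t
PV = $22,000.00 / (1 + 0.035)^20
PV = $22,000.00 / 1.989789
PV = $11,056.45

PV = FV / (1 + r)^t = $11,056.45


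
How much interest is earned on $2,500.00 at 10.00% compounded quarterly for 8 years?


Compound interest earned = final amount − principal.
A = P(1 + r/n)^(nt) = $2,500.00 × (1 + 0.1/4)^(4 × 8) = $5,509.39
Interest = A − P = $5,509.39 − $2,500.00 = $3,009.39

Interest = A - P = $3,009.39


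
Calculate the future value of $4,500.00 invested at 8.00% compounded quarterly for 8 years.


Compound interest formula: A = P(1 + r/n)^(nt)
A = $4,500.00 × (1 + 0.08/4)^(4 × 8)
Growth factor: (1 + 0.08/4)^32 = 1.884541
A = $4,500.00 × 1.884541
A = $8,480.43

A = P(1 + r/n)^(nt) = $8,480.43


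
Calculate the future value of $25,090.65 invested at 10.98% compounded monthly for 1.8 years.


Compound interest formula: A = P(1 + r/n)^(nt)
A = $25,090.65 × (1 + 0.1098/12)^(12 × 1.8)
Growth factor: (1 + 0.1098/12)^21.6 = 1.21742902
A = $25,090.65 × 1.21742902
A = $30,546.09

A = P(1 + r/n)^(nt) = $30,546.09


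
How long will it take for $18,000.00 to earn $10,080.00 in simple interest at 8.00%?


Rearrange the simple interest formula for t:
I = P × r × t  ⇒  t = I / (P × r)
t = $10,080.00 / ($18,000.00 × 0.08)
t = 7

t = I/(P×r) = 7 years


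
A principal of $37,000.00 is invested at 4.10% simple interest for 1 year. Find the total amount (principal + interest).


Total amount formula: A = P(1 + rt) = P + P·r·t
Interest: I = P × r × t = $37,000.00 × 0.041 × 1 = $1,517.00
A = P + I = $37,000.00 + $1,517.00 = $38,517.00

A = P + I = P(1 + rt) = $38,517.00


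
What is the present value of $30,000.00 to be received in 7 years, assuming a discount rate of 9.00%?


Present value formula: PV = FV / (1 + r)^t
PV = $30,000.00 / (1 + 0.09)^7
PV = $30,000.00 / 1.828039
PV = $16,411.03

PV = FV / (1 + r)^t = $16,411.03


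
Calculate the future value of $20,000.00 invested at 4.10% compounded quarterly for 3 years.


Compound interest formula: A = P(1 + r/n)^(nt)
A = $20,000.00 × (1 + 0.041/4)^(4 × 3)
Growth factor: (1 + 0.041/4)^12 = 1.1301766
A = $20,000.00 × 1.1301766
A = $22,603.53

A = P(1 + r/n)^(nt) = $22,603.53


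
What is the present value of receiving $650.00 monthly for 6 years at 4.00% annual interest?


Present value of an ordinary annuity: PV = PMT × (1 − (1 + r)^(−n)) / r
Monthly rate r = 0.04/12 ≈ 0.00333333, n = 72
PV = $650.00 × (1 − (1 + 0.04/12)^(−72)) / (0.04/12)
PV = $650.00 × 63.917437
PV = $41,546.33

PV = PMT × (1-(1+r)^(-n))/r = $41,546.33


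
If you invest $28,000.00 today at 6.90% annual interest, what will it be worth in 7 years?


Future value formula: FV = PV × (1 + r)^t
FV = $28,000.00 × (1 + 0.069)^7
FV = $28,000.00 × 1.5953058
FV = $44,668.56

FV = PV × (1 + r)^t = $44,668.56


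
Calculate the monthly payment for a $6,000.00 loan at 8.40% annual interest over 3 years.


Loan payment formula: PMT = PV × r / (1 − (1 + r)^(−n))
Monthly rate r = 0.084/12 = 0.007, n = 36 months
Denominator: 1 − (1 + 0.084/12)^(−36) = 0.222073
PMT = $6,000.00 × (0.084/12) / 0.222073
PMT = $189.13 per month

PMT = PV × r / (1-(1+r)^(-n)) = $189.13/month


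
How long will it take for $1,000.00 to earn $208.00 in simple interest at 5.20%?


Rearrange the simple interest formula for t:
I = P × r × t  ⇒  t = I / (P × r)
t = $208.00 / ($1,000.00 × 0.052)
t = 4

t = I/(P×r) = 4 years


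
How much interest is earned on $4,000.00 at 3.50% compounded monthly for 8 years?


Compound interest earned = final amount − principal.
A = P(1 + r/n)^(nt) = $4,000.00 × (1 + 0.035/12)^(12 × 8) = $5,290.36
Interest = A − P = $5,290.36 − $4,000.00 = $1,290.36

Interest = A - P = $1,290.36


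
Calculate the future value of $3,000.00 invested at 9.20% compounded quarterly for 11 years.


Compound interest formula: A = P(1 + r/n)^(nt)
A = $3,000.00 × (1 + 0.092/4)^(4 × 11)
Growth factor: (1 + 0.092/4)^44 = 2.719743
A = $3,000.00 × 2.719743
A = $8,159.23

A = P(1 + r/n)^(nt) = $8,159.23


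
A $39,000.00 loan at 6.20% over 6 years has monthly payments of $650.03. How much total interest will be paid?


Total paid over the life of the loan = PMT × n.
Total paid = $650.03 × 72 = $46,802.16
Total interest = total paid − principal = $46,802.16 − $39,000.00 = $7,802.16

Total interest = (PMT × n) - PV = $7,802.16


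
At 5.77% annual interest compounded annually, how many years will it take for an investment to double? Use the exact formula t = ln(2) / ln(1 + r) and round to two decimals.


Doubling condition: (1 + r)^t = 2
Take ln of both sides: t × ln(1 + r) = ln(2)
t = ln(2) / ln(1 + r)
t = 0.693147 / 0.056097
t = 12.36

t = ln(2) / ln(1 + r) = 12.36 years


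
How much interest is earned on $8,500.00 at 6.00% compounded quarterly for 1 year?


Compound interest earned = final amount − principal.
A = P(1 + r/n)^(nt) = $8,500.00 × (1 + 0.06/4)^(4 × 1) = $9,021.59
Interest = A − P = $9,021.59 − $8,500.00 = $521.59

Interest = A - P = $521.59


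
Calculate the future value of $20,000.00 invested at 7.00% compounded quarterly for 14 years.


Compound interest formula: A = P(1 + r/n)^(nt)
A = $20,000.00 × (1 + 0.07/4)^(4 × 14)
Growth factor: (1 + 0.07/4)^56 = 2.641967
A = $20,000.00 × 2.641967
A = $52,839.34

A = P(1 + r/n)^(nt) = $52,839.34


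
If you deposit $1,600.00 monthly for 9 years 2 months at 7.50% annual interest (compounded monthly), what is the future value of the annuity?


Future value of an ordinary annuity: FV = PMT × ((1 + r)^n − 1) / r
Monthly rate r = 0.075/12 = 0.00625, n = 110
FV = $1,600.00 × ((1 + 0.075/12)^110 − 1) / (0.075/12)
FV = $1,600.00 × 157.517930
FV = $252,028.69

FV = PMT × ((1+r)^n - 1)/r = $252,028.69


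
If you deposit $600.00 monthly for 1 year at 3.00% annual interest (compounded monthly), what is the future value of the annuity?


Future value of an ordinary annuity: FV = PMT × ((1 + r)^n − 1) / r
Monthly rate r = 0.03/12 = 0.0025, n = 12
FV = $600.00 × ((1 + 0.03/12)^12 − 1) / (0.03/12)
FV = $600.00 × 12.166383
FV = $7,299.83

FV = PMT × ((1+r)^n - 1)/r = $7,299.83


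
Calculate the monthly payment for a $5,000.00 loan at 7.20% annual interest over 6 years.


Loan payment formula: PMT = PV × r / (1 − (1 + r)^(−n))
Monthly rate r = 0.072/12 = 0.006, n = 72 months
Denominator: 1 − (1 + 0.072/12)^(−72) = 0.349952
PMT = $5,000.00 × (0.072/12) / 0.349952
PMT = $85.73 per month

PMT = PV × r / (1-(1+r)^(-n)) = $85.73/month


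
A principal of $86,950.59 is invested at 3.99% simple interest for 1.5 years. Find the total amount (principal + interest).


Total amount formula: A = P(1 + rt) = P + P·r·t
Interest: I = P × r × t = $86,950.59 × 0.0399 × 1.5 = $5,203.99
A = P + I = $86,950.59 + $5,203.99 = $92,154.58

A = P + I = P(1 + rt) = $92,154.58


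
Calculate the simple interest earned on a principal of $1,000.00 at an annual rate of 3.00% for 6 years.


Simple interest formula: I = P × r × t
I = $1,000.00 × 0.03 × 6
I = $180.00

I = P × r × t = $180.00


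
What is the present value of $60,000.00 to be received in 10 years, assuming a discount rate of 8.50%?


Present value formula: PV = FV / (1 + r)^t
PV = $60,000.00 / (1 + 0.085)^10
PV = $60,000.00 / 2.26098344
PV = $26,537.12

PV = FV / (1 + r)^t = $26,537.12


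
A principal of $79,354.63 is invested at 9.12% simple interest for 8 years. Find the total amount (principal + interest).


Total amount formula: A = P(1 + rt) = P + P·r·t
Interest: I = P × r × t = $79,354.63 × 0.0912 × 8 = $57,897.14
A = P + I = $79,354.63 + $57,897.14 = $137,251.77

A = P + I = P(1 + rt) = $137,251.77


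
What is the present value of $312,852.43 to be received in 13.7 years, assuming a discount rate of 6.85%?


Present value formula: PV = FV / (1 + r)^t
PV = $312,852.43 / (1 + 0.0685)^13.7
PV = $312,852.43 / 2.478626
PV = $126,220.10

PV = FV / (1 + r)^t = $126,220.10


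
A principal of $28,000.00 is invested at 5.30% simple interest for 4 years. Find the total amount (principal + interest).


Total amount formula: A = P(1 + rt) = P + P·r·t
Interest: I = P × r × t = $28,000.00 × 0.053 × 4 = $5,936.00
A = P + I = $28,000.00 + $5,936.00 = $33,936.00

A = P + I = P(1 + rt) = $33,936.00


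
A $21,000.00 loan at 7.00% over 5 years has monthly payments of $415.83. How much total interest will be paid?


Total paid over the life of the loan = PMT × n.
Total paid = $415.83 × 60 = $24,949.80
Total interest = total paid − principal = $24,949.80 − $21,000.00 = $3,949.80

Total interest = (PMT × n) - PV = $3,949.80


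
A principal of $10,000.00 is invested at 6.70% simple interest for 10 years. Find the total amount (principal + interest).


Total amount formula: A = P(1 + rt) = P + P·r·t
Interest: I = P × r × t = $10,000.00 × 0.067 × 10 = $6,700.00
A = P + I = $10,000.00 + $6,700.00 = $16,700.00

A = P + I = P(1 + rt) = $16,700.00


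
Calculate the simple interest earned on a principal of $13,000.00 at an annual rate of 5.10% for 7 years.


Simple interest formula: I = P × r × t
I = $13,000.00 × 0.051 × 7
I = $4,641.00

I = P × r × t = $4,641.00


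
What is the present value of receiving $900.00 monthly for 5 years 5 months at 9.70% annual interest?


Present value of an ordinary annuity: PV = PMT × (1 − (1 + r)^(−n)) / r
Monthly rate r = 0.097/12 ≈ 0.00808333, n = 65
PV = $900.00 × (1 − (1 + 0.097/12)^(−65)) / (0.097/12)
PV = $900.00 × 50.405046
PV = $45,364.54

PV = PMT × (1-(1+r)^(-n))/r = $45,364.54
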